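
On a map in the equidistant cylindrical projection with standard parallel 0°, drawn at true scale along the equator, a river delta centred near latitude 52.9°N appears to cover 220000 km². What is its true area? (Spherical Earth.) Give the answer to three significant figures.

Plate carrée maps x = Rλ, y = Rφ. The meridian scale is h = 1 and the parallel scale is k = 1/cos φ = sec φ.
Areal scale = h·k = 1 × sec φ; at 52.9°, h = 1.000, k = 1.658, so h·k = 1.658.
True area = apparent / (areal scale) = 220000 / 1.658 ≈ 133000 km².

133000 km²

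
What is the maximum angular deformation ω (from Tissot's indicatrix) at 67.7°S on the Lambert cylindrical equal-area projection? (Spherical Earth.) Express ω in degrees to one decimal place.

The Lambert cylindrical equal-area projection is the cylindrical equal-area projection with its standard parallel at the equator (φ₀ = 0). A cylindrical equal-area projection with standard parallel φ₀ has meridian scale h = cos φ / cos φ₀ and parallel scale k = cos φ₀ / cos φ (so areas are preserved, h·k = 1).
At 67.7°: h = 0.3795, k = 2.635; principal scales a = 2.635, b = 0.3795.
sin(ω/2) = (a − b)/(a + b) = 2.256/3.015 = 0.7483, so ω = 2 arcsin(0.7483) ≈ 96.9°.

96.9°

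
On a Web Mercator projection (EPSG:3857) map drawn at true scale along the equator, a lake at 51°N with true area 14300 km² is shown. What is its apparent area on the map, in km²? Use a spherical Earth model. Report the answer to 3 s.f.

The Mercator projection is conformal; its linear scale factor is the same in every direction and equals sec φ = 1/cos φ.
Areal scale = k² = sec²φ = 1/cos²(51°) = 1/0.6293² = 2.525.
Apparent area = 14300 × 2.525 ≈ 36100 km².

36100 km²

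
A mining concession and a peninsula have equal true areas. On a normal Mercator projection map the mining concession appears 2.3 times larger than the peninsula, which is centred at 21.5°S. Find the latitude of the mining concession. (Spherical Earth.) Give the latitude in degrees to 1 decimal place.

Mercator areal scale is sec²φ, so apparent-area ratio = sec²φ₁ / sec²φ₂ = cos²φ₂ / cos²φ₁.
cos²φ₂ / cos²φ₁ = 2.3  ⇒  cos φ₁ = cos 21.5° / √2.3 = 0.9304/1.517 = 0.6135.
φ₁ = arccos(0.6135) ≈ 52.2°.

52.2°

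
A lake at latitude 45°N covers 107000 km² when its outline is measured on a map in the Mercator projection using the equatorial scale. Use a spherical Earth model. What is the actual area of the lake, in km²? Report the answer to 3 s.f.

53500 km²

Mercator is conformal, so the point scale is isotropic: h = k = sec φ = 1/cos φ.
Areal scale = k² = sec²φ = 1/cos²(45°) = 1/0.7071² = 2.000.
True area = apparent / (areal scale) = 107000 / 2.000 ≈ 53500 km².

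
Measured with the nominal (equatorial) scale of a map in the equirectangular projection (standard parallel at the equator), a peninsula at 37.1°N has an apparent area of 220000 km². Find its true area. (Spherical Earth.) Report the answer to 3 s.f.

Plate carrée maps x = Rλ, y = Rφ. The meridian scale is h = 1 and the parallel scale is k = 1/cos φ = sec φ.
Areal scale = h·k = 1 × sec φ; at 37.1°, h = 1.000, k = 1.254, so h·k = 1.254.
True area = apparent / (areal scale) = 220000 / 1.254 ≈ 175000 km².

175000 km²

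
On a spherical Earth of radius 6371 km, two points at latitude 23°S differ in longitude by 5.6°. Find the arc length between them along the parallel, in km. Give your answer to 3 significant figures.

Arc length along a parallel = R cos φ · Δλ (with Δλ in radians).
= 6371 × cos 23° × (5.6° × π/180) = 6371 × 0.9205 × 0.09774 ≈ 573 km.

573 km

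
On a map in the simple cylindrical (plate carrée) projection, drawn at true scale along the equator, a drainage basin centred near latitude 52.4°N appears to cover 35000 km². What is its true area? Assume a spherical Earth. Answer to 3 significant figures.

21400 km²

Plate carrée maps x = Rλ, y = Rφ. The meridian scale is h = 1 and the parallel scale is k = 1/cos φ = sec φ.
Areal scale = h·k = 1 × sec φ; at 52.4°, h = 1.000, k = 1.639, so h·k = 1.639.
True area = apparent / (areal scale) = 35000 / 1.639 ≈ 21400 km².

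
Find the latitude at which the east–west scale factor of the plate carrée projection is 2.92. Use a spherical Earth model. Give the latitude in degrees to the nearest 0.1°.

70.0°

Plate carrée: h = 1, k = sec φ along parallels.
sec φ = 2.92  ⇒  cos φ = 0.3425  ⇒  φ ≈ 70.0°.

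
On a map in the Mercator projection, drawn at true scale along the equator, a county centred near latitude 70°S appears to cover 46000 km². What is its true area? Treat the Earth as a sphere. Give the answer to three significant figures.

5380 km²

For Mercator, h = k = sec φ (a conformal cylindrical projection has a single point scale, 1/cos φ).
Areal scale = k² = sec²φ = 1/cos²(70°) = 1/0.3420² = 8.549.
True area = apparent / (areal scale) = 46000 / 8.549 ≈ 5380 km².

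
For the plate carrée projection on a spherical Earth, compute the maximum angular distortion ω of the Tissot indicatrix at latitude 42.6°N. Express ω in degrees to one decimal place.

17.5°

Plate carrée maps x = Rλ, y = Rφ. The meridian scale is h = 1 and the parallel scale is k = 1/cos φ = sec φ.
At 42.6°: h = 1.000, k = 1.359; principal scales a = 1.359, b = 1.000.
sin(ω/2) = (a − b)/(a + b) = 0.3585/2.359 = 0.1520, so ω = 2 arcsin(0.1520) ≈ 17.5°.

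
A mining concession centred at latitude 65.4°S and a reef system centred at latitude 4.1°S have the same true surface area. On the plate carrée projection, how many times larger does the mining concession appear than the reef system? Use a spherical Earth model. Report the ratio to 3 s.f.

Plate carrée maps x = Rλ, y = Rφ. The meridian scale is h = 1 and the parallel scale is k = 1/cos φ = sec φ.
Areal scale at 65.4°: h·k = 1.000 × 2.402 = 2.402.
Areal scale at 4.1°: h·k = 1.000 × 1.003 = 1.003.
Ratio = 2.402/1.003 ≈ 2.40.

2.40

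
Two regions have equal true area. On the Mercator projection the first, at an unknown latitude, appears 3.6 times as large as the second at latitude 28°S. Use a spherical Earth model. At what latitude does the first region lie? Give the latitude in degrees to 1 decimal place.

On Mercator, (apparent₁)/(apparent₂) = sec²φ₁ / sec²φ₂ when true areas are equal.
cos²φ₂ / cos²φ₁ = 3.6  ⇒  cos φ₁ = cos 28° / √3.6 = 0.8829/1.897 = 0.4654.
φ₁ = arccos(0.4654) ≈ 62.3°.

62.3°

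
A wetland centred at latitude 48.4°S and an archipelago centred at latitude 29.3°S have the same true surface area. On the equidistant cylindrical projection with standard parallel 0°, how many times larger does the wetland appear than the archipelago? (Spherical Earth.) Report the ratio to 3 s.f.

Plate carrée maps x = Rλ, y = Rφ. The meridian scale is h = 1 and the parallel scale is k = 1/cos φ = sec φ.
Areal scale at 48.4°: h·k = 1.000 × 1.506 = 1.506.
Areal scale at 29.3°: h·k = 1.000 × 1.147 = 1.147.
Ratio = 1.506/1.147 ≈ 1.31.

1.31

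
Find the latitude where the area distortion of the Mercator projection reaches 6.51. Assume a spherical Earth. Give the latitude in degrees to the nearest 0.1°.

66.9°

Mercator areal scale is sec²φ.
sec²φ = 6.51  ⇒  cos²φ = 0.1536  ⇒  cos φ = 0.3919.
φ = arccos(0.3919) ≈ 66.9°.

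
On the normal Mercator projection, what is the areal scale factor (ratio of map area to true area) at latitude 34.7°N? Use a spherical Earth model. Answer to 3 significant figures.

1.48

The Mercator projection is conformal; its linear scale factor is the same in every direction and equals sec φ = 1/cos φ.
Areal scale = k² = sec²φ = 1/cos²(34.7°) = 1/0.8221² = 1.479.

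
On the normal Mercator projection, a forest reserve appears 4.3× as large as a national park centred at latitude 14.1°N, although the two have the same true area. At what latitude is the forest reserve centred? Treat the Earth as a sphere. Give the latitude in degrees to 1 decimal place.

On Mercator, (apparent₁)/(apparent₂) = sec²φ₁ / sec²φ₂ when true areas are equal.
cos²φ₂ / cos²φ₁ = 4.3  ⇒  cos φ₁ = cos 14.1° / √4.3 = 0.9699/2.074 = 0.4677.
φ₁ = arccos(0.4677) ≈ 62.1°.

62.1°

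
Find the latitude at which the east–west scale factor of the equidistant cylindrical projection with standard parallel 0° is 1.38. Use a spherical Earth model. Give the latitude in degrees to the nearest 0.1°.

43.6°

Plate carrée: h = 1, k = sec φ along parallels.
sec φ = 1.38  ⇒  cos φ = 0.7246  ⇒  φ ≈ 43.6°.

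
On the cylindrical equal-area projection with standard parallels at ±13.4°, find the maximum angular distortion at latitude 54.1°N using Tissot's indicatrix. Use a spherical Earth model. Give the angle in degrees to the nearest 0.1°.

For cylindrical equal-area with standard parallel φ₀, h = cos φ / cos φ₀ and k = cos φ₀ / cos φ, so h·k = 1.
At 54.1°: h = 0.6028, k = 1.659; principal scales a = 1.659, b = 0.6028.
sin(ω/2) = (a − b)/(a + b) = 1.056/2.262 = 0.4670, so ω = 2 arcsin(0.4670) ≈ 55.7°.

55.7°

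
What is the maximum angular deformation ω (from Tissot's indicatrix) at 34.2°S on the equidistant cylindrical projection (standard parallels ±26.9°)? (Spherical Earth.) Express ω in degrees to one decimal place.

With standard parallel φ₀ = 26.9°, the equirectangular projection gives x = Rλ cos φ₀, y = Rφ, so h = 1 and k = cos 26.9° / cos φ.
At 34.2°: h = 1.000, k = 1.078; principal scales a = 1.078, b = 1.000.
sin(ω/2) = (a − b)/(a + b) = 0.07825/2.078 = 0.03765, so ω = 2 arcsin(0.03765) ≈ 4.3°.

4.3°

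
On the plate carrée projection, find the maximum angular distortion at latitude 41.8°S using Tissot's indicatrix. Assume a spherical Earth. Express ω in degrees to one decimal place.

Plate carrée maps x = Rλ, y = Rφ. The meridian scale is h = 1 and the parallel scale is k = 1/cos φ = sec φ.
At 41.8°: h = 1.000, k = 1.341; principal scales a = 1.341, b = 1.000.
sin(ω/2) = (a − b)/(a + b) = 0.3414/2.341 = 0.1458, so ω = 2 arcsin(0.1458) ≈ 16.8°.

16.8°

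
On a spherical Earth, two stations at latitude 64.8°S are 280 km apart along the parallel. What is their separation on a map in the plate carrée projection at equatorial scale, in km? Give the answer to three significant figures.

Plate carrée maps x = Rλ, y = Rφ. The meridian scale is h = 1 and the parallel scale is k = 1/cos φ = sec φ.
Along the parallel, k = sec 64.8° = 1/0.4258 = 2.349.
Map distance = 280 × 2.349 ≈ 658 km.

658 km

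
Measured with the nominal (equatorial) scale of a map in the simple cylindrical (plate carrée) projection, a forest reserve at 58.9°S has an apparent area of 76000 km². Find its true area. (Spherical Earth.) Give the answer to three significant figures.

For the equirectangular projection with φ₀ = 0 (plate carrée), h = 1 along meridians and k = sec φ along parallels.
Areal scale = h·k = 1 × sec φ; at 58.9°, h = 1.000, k = 1.936, so h·k = 1.936.
True area = apparent / (areal scale) = 76000 / 1.936 ≈ 39300 km².

39300 km²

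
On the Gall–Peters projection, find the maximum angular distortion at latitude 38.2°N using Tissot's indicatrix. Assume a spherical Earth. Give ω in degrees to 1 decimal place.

12.1°

The Gall–Peters projection is cylindrical equal-area with φ₀ = 45°. For cylindrical equal-area with standard parallel φ₀, h = cos φ / cos φ₀ and k = cos φ₀ / cos φ, so h·k = 1.
At 38.2°: h = 1.111, k = 0.8998; principal scales a = 1.111, b = 0.8998.
sin(ω/2) = (a − b)/(a + b) = 0.2116/2.011 = 0.1052, so ω = 2 arcsin(0.1052) ≈ 12.1°.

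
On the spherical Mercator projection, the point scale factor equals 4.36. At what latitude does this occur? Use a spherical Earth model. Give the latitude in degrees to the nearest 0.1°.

76.7°

Mercator scale is k = sec φ = 1/cos φ.
1/cos φ = 4.36  ⇒  cos φ = 0.2294  ⇒  φ = arccos(0.2294) ≈ 76.7°.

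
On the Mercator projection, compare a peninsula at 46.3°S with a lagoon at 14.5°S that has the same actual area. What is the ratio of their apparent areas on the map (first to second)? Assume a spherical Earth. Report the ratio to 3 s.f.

Mercator areal scale is sec²φ.
At 46.3°: sec²(46.3°) = 1/0.6909² = 2.095.
At 14.5°: sec²(14.5°) = 1/0.9681² = 1.067.
Ratio = 2.095/1.067 = cos²(14.5°)/cos²(46.3°) ≈ 1.96.

1.96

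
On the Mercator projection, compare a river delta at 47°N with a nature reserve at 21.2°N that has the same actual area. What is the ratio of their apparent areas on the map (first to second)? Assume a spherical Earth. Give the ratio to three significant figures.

1.87

Mercator areal scale is sec²φ.
At 47°: sec²(47°) = 1/0.6820² = 2.150.
At 21.2°: sec²(21.2°) = 1/0.9323² = 1.150.
Ratio = 2.150/1.150 = cos²(21.2°)/cos²(47°) ≈ 1.87.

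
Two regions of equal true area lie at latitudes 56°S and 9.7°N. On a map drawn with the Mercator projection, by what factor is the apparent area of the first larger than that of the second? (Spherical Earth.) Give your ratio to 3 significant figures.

On Mercator, area is exaggerated by sec²φ = 1/cos²φ.
At 56°: sec²(56°) = 1/0.5592² = 3.198.
At 9.7°: sec²(9.7°) = 1/0.9857² = 1.029.
Ratio = 3.198/1.029 = cos²(9.7°)/cos²(56°) ≈ 3.11.

3.11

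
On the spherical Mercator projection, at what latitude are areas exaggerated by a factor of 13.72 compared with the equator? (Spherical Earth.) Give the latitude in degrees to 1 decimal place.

Mercator areal scale is sec²φ.
sec²φ = 13.72  ⇒  cos²φ = 0.07289  ⇒  cos φ = 0.2700.
φ = arccos(0.2700) ≈ 74.3°.

74.3°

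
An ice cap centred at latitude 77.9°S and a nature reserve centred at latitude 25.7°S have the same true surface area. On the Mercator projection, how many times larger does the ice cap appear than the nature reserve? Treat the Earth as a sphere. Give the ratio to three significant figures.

18.5

Mercator is conformal with k = sec φ, so areal scale = k² = sec²φ.
At 77.9°: sec²(77.9°) = 1/0.2096² = 22.76.
At 25.7°: sec²(25.7°) = 1/0.9011² = 1.232.
Ratio = 22.76/1.232 = cos²(25.7°)/cos²(77.9°) ≈ 18.5.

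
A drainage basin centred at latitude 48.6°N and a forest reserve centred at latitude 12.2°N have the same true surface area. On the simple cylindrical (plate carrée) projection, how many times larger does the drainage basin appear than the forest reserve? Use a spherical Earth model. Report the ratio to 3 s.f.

1.48

In the plate carrée (x = Rλ, y = Rφ), meridians are true-scale (h = 1) and parallels are stretched by k = sec φ.
Areal scale at 48.6°: h·k = 1.000 × 1.512 = 1.512.
Areal scale at 12.2°: h·k = 1.000 × 1.023 = 1.023.
Ratio = 1.512/1.023 ≈ 1.48.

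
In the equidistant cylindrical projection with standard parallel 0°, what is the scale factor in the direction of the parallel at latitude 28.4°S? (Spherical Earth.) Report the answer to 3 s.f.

1.14

For the equirectangular projection with φ₀ = 0 (plate carrée), h = 1 along meridians and k = sec φ along parallels.
k = 1/cos 28.4° = 1/0.8796 = 1.137.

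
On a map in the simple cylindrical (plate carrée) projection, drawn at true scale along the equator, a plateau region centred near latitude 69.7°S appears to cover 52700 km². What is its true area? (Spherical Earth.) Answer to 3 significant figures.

18300 km²

Plate carrée maps x = Rλ, y = Rφ. The meridian scale is h = 1 and the parallel scale is k = 1/cos φ = sec φ.
Areal scale = h·k = 1 × sec φ; at 69.7°, h = 1.000, k = 2.882, so h·k = 2.882.
True area = apparent / (areal scale) = 52700 / 2.882 ≈ 18300 km².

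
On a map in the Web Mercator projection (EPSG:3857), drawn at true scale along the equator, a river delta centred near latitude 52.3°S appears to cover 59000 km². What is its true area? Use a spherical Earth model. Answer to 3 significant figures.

The Mercator projection is conformal; its linear scale factor is the same in every direction and equals sec φ = 1/cos φ.
Areal scale = k² = sec²φ = 1/cos²(52.3°) = 1/0.6115² = 2.674.
True area = apparent / (areal scale) = 59000 / 2.674 ≈ 22100 km².

22100 km²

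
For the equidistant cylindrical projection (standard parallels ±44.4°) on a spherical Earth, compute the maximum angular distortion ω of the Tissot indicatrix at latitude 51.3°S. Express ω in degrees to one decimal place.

With standard parallel φ₀ = 44.4°, the equirectangular projection gives x = Rλ cos φ₀, y = Rφ, so h = 1 and k = cos 44.4° / cos φ.
At 51.3°: h = 1.000, k = 1.143; principal scales a = 1.143, b = 1.000.
sin(ω/2) = (a − b)/(a + b) = 0.1427/2.143 = 0.06660, so ω = 2 arcsin(0.06660) ≈ 7.6°.

7.6°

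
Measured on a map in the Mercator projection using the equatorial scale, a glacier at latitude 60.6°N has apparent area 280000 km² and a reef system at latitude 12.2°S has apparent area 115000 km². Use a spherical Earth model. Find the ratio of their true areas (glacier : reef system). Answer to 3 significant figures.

0.614

On Mercator the areal scale is sec²φ, so true area = apparent × cos²φ.
True area of glacier: 280000 × cos²(60.6°) = 280000 × 0.2410 = 67480 km².
True area of reef system: 115000 × cos²(12.2°) = 115000 × 0.9553 = 109900 km².
Ratio = 67480 / 109900 ≈ 0.614.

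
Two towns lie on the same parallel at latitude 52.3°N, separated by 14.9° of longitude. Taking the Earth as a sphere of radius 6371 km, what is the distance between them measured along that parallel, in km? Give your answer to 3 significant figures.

1010 km

Arc length along a parallel = R cos φ · Δλ (with Δλ in radians).
= 6371 × cos 52.3° × (14.9° × π/180) = 6371 × 0.6115 × 0.2601 ≈ 1010 km.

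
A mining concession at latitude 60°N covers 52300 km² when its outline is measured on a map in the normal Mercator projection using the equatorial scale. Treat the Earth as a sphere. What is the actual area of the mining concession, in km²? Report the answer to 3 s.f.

The Mercator projection is conformal; its linear scale factor is the same in every direction and equals sec φ = 1/cos φ.
Areal scale = k² = sec²φ = 1/cos²(60°) = 1/0.5000² = 4.000.
True area = apparent / (areal scale) = 52300 / 4.000 ≈ 13100 km².

13100 km²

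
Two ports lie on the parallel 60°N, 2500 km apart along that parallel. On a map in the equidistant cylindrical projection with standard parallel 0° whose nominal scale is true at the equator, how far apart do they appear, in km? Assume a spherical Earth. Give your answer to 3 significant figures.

5000 km

Plate carrée maps x = Rλ, y = Rφ. The meridian scale is h = 1 and the parallel scale is k = 1/cos φ = sec φ.
Along the parallel, k = sec 60° = 1/0.5000 = 2.000.
Map distance = 2500 × 2.000 ≈ 5000 km.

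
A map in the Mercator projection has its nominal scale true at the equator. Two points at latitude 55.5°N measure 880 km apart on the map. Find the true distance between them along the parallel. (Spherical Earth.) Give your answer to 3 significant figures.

Mercator is conformal, so the point scale is isotropic: h = k = sec φ = 1/cos φ.
Along the parallel at 55.5°, map distances are exaggerated by k = sec 55.5° = 1.766.
True distance = 880 / 1.766 = 880 × cos 55.5° ≈ 498 km.

498 km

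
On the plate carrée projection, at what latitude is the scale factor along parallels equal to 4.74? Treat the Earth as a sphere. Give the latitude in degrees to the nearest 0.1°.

77.8°

Plate carrée: h = 1, k = sec φ along parallels.
sec φ = 4.74  ⇒  cos φ = 0.2110  ⇒  φ ≈ 77.8°.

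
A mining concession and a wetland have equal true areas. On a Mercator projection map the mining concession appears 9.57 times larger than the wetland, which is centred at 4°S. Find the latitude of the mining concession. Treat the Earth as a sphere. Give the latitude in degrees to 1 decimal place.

Mercator areal scale is sec²φ, so apparent-area ratio = sec²φ₁ / sec²φ₂ = cos²φ₂ / cos²φ₁.
cos²φ₂ / cos²φ₁ = 9.57  ⇒  cos φ₁ = cos 4° / √9.57 = 0.9976/3.094 = 0.3225.
φ₁ = arccos(0.3225) ≈ 71.2°.

71.2°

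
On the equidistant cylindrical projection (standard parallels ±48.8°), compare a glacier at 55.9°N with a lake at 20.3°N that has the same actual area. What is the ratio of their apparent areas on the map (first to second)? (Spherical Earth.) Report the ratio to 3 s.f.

The equidistant cylindrical projection with φ₀ = 48.8° has h = 1 (meridians true) and k = cos φ₀ / cos φ along parallels.
Areal scale at 55.9°: h·k = 1.000 × 1.175 = 1.175.
Areal scale at 20.3°: h·k = 1.000 × 0.7023 = 0.7023.
Ratio = 1.175/0.7023 ≈ 1.67.

1.67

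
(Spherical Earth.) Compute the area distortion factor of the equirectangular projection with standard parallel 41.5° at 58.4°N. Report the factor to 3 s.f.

With standard parallel φ₀ = 41.5°, the equirectangular projection gives x = Rλ cos φ₀, y = Rφ, so h = 1 and k = cos 41.5° / cos φ.
Areal scale = h·k = 1 × cos φ₀ / cos φ; at 58.4°, h = 1.000, k = 1.429, so h·k = 1.429.

1.43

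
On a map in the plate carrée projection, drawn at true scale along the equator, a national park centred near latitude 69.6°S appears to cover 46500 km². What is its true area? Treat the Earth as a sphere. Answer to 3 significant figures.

For the equirectangular projection with φ₀ = 0 (plate carrée), h = 1 along meridians and k = sec φ along parallels.
Areal scale = h·k = 1 × sec φ; at 69.6°, h = 1.000, k = 2.869, so h·k = 2.869.
True area = apparent / (areal scale) = 46500 / 2.869 ≈ 16200 km².

16200 km²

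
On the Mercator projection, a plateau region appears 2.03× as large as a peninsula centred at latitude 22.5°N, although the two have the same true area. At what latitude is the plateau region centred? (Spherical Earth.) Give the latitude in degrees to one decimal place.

On Mercator, (apparent₁)/(apparent₂) = sec²φ₁ / sec²φ₂ when true areas are equal.
cos²φ₂ / cos²φ₁ = 2.03  ⇒  cos φ₁ = cos 22.5° / √2.03 = 0.9239/1.425 = 0.6484.
φ₁ = arccos(0.6484) ≈ 49.6°.

49.6°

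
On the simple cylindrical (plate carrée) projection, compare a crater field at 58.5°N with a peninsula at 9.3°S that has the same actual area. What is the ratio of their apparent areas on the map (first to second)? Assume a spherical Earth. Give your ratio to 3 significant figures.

For the equirectangular projection with φ₀ = 0 (plate carrée), h = 1 along meridians and k = sec φ along parallels.
Areal scale at 58.5°: h·k = 1.000 × 1.914 = 1.914.
Areal scale at 9.3°: h·k = 1.000 × 1.013 = 1.013.
Ratio = 1.914/1.013 ≈ 1.89.

1.89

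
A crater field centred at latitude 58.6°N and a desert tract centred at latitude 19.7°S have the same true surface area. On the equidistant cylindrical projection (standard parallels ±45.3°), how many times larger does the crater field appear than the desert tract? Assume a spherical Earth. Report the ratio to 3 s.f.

In the equirectangular projection with standard parallel φ₀ = 45.3° (x = Rλ cos φ₀, y = Rφ), meridians are true-scale (h = 1) and the parallel scale is k = cos φ₀ / cos φ.
Areal scale at 58.6°: h·k = 1.000 × 1.350 = 1.350.
Areal scale at 19.7°: h·k = 1.000 × 0.7471 = 0.7471.
Ratio = 1.350/0.7471 ≈ 1.81.

1.81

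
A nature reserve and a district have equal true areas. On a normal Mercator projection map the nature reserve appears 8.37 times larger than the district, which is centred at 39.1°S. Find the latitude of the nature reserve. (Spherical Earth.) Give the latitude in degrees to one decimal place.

On Mercator, (apparent₁)/(apparent₂) = sec²φ₁ / sec²φ₂ when true areas are equal.
cos²φ₂ / cos²φ₁ = 8.37  ⇒  cos φ₁ = cos 39.1° / √8.37 = 0.7760/2.893 = 0.2682.
φ₁ = arccos(0.2682) ≈ 74.4°.

74.4°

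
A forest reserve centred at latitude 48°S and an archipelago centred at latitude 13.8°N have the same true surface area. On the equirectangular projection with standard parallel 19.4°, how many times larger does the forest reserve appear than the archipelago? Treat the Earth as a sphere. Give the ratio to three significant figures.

The equidistant cylindrical projection with φ₀ = 19.4° has h = 1 (meridians true) and k = cos φ₀ / cos φ along parallels.
Areal scale at 48°: h·k = 1.000 × 1.410 = 1.410.
Areal scale at 13.8°: h·k = 1.000 × 0.9713 = 0.9713.
Ratio = 1.410/0.9713 ≈ 1.45.

1.45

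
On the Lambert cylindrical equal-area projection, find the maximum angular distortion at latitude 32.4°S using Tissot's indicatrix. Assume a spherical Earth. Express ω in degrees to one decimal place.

The Lambert cylindrical equal-area projection is the cylindrical equal-area projection with its standard parallel at the equator (φ₀ = 0). For cylindrical equal-area with standard parallel φ₀, h = cos φ / cos φ₀ and k = cos φ₀ / cos φ, so h·k = 1.
At 32.4°: h = 0.8443, k = 1.184; principal scales a = 1.184, b = 0.8443.
sin(ω/2) = (a − b)/(a + b) = 0.3400/2.029 = 0.1676, so ω = 2 arcsin(0.1676) ≈ 19.3°.

19.3°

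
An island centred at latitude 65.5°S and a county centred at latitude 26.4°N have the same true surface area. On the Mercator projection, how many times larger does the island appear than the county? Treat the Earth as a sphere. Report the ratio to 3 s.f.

Mercator areal scale is sec²φ.
At 65.5°: sec²(65.5°) = 1/0.4147² = 5.815.
At 26.4°: sec²(26.4°) = 1/0.8957² = 1.246.
Ratio = 5.815/1.246 = cos²(26.4°)/cos²(65.5°) ≈ 4.67.

4.67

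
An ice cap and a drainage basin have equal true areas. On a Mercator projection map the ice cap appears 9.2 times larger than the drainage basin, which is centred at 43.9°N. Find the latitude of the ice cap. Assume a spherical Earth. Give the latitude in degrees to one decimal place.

76.3°

Mercator areal scale is sec²φ, so apparent-area ratio = sec²φ₁ / sec²φ₂ = cos²φ₂ / cos²φ₁.
cos²φ₂ / cos²φ₁ = 9.2  ⇒  cos φ₁ = cos 43.9° / √9.2 = 0.7206/3.033 = 0.2376.
φ₁ = arccos(0.2376) ≈ 76.3°.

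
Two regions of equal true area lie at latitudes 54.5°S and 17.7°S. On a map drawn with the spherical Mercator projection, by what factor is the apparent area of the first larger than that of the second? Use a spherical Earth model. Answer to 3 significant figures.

2.69

On Mercator, area is exaggerated by sec²φ = 1/cos²φ.
At 54.5°: sec²(54.5°) = 1/0.5807² = 2.965.
At 17.7°: sec²(17.7°) = 1/0.9527² = 1.102.
Ratio = 2.965/1.102 = cos²(17.7°)/cos²(54.5°) ≈ 2.69.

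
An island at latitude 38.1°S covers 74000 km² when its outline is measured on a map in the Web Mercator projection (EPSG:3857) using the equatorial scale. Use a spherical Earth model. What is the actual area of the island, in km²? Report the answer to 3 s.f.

45800 km²

For Mercator, h = k = sec φ (a conformal cylindrical projection has a single point scale, 1/cos φ).
Areal scale = k² = sec²φ = 1/cos²(38.1°) = 1/0.7869² = 1.615.
True area = apparent / (areal scale) = 74000 / 1.615 ≈ 45800 km².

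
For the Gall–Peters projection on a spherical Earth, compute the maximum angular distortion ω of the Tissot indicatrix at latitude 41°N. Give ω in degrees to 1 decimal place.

Gall–Peters is a cylindrical equal-area projection with standard parallels at ±45°. For cylindrical equal-area with standard parallel φ₀, h = cos φ / cos φ₀ and k = cos φ₀ / cos φ, so h·k = 1.
At 41°: h = 1.067, k = 0.9369; principal scales a = 1.067, b = 0.9369.
sin(ω/2) = (a − b)/(a + b) = 0.1304/2.004 = 0.06506, so ω = 2 arcsin(0.06506) ≈ 7.5°.

7.5°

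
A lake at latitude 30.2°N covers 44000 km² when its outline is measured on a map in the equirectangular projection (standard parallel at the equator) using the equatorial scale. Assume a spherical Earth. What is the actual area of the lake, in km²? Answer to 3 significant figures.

In the plate carrée (x = Rλ, y = Rφ), meridians are true-scale (h = 1) and parallels are stretched by k = sec φ.
Areal scale = h·k = 1 × sec φ; at 30.2°, h = 1.000, k = 1.157, so h·k = 1.157.
True area = apparent / (areal scale) = 44000 / 1.157 ≈ 38000 km².

38000 km²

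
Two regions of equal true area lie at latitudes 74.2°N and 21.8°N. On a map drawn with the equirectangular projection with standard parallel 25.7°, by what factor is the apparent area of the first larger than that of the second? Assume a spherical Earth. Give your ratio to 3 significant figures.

3.41

With standard parallel φ₀ = 25.7°, the equirectangular projection gives x = Rλ cos φ₀, y = Rφ, so h = 1 and k = cos 25.7° / cos φ.
Areal scale at 74.2°: h·k = 1.000 × 3.309 = 3.309.
Areal scale at 21.8°: h·k = 1.000 × 0.9705 = 0.9705.
Ratio = 3.309/0.9705 ≈ 3.41.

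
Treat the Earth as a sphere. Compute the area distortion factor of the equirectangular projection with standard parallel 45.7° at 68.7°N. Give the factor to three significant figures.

1.92

The equidistant cylindrical projection with φ₀ = 45.7° has h = 1 (meridians true) and k = cos φ₀ / cos φ along parallels.
Areal scale = h·k = 1 × cos φ₀ / cos φ; at 68.7°, h = 1.000, k = 1.923, so h·k = 1.923.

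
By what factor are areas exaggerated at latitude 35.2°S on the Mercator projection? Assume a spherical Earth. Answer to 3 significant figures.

The Mercator projection is conformal; its linear scale factor is the same in every direction and equals sec φ = 1/cos φ.
Areal scale = k² = sec²φ = 1/cos²(35.2°) = 1/0.8171² = 1.498.

1.50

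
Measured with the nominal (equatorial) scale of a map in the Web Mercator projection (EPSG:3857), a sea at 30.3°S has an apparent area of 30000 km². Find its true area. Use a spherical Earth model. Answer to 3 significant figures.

22400 km²

The Mercator projection is conformal; its linear scale factor is the same in every direction and equals sec φ = 1/cos φ.
Areal scale = k² = sec²φ = 1/cos²(30.3°) = 1/0.8634² = 1.341.
True area = apparent / (areal scale) = 30000 / 1.341 ≈ 22400 km².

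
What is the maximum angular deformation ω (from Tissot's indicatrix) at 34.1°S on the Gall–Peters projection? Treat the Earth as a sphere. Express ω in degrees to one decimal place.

Gall–Peters is a cylindrical equal-area projection with standard parallels at ±45°. Cylindrical equal-area (φ₀ = 45°): h = cos φ / cos 45° along meridians, k = cos 45° / cos φ along parallels; h·k = 1.
At 34.1°: h = 1.171, k = 0.8539; principal scales a = 1.171, b = 0.8539.
sin(ω/2) = (a − b)/(a + b) = 0.3171/2.025 = 0.1566, so ω = 2 arcsin(0.1566) ≈ 18.0°.

18.0°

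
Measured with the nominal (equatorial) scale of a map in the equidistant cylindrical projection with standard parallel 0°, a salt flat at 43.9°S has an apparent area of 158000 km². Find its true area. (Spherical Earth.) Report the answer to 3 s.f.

For the equirectangular projection with φ₀ = 0 (plate carrée), h = 1 along meridians and k = sec φ along parallels.
Areal scale = h·k = 1 × sec φ; at 43.9°, h = 1.000, k = 1.388, so h·k = 1.388.
True area = apparent / (areal scale) = 158000 / 1.388 ≈ 114000 km².

114000 km²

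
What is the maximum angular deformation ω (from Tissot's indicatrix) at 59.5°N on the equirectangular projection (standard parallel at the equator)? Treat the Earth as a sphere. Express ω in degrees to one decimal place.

38.1°

In the plate carrée (x = Rλ, y = Rφ), meridians are true-scale (h = 1) and parallels are stretched by k = sec φ.
At 59.5°: h = 1.000, k = 1.970; principal scales a = 1.970, b = 1.000.
sin(ω/2) = (a − b)/(a + b) = 0.9703/2.970 = 0.3267, so ω = 2 arcsin(0.3267) ≈ 38.1°.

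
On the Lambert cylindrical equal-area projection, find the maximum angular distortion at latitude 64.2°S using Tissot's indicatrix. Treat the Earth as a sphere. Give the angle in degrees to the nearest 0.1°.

The Lambert cylindrical equal-area projection is the cylindrical equal-area projection with its standard parallel at the equator (φ₀ = 0). A cylindrical equal-area projection with standard parallel φ₀ has meridian scale h = cos φ / cos φ₀ and parallel scale k = cos φ₀ / cos φ (so areas are preserved, h·k = 1).
At 64.2°: h = 0.4352, k = 2.298; principal scales a = 2.298, b = 0.4352.
sin(ω/2) = (a − b)/(a + b) = 1.862/2.733 = 0.6815, so ω = 2 arcsin(0.6815) ≈ 85.9°.

85.9°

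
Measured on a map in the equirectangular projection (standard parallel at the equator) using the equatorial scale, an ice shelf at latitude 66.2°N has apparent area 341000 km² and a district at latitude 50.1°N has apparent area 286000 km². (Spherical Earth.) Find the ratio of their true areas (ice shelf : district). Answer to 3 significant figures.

Plate carrée has h = 1 and k = sec φ, giving areal scale sec φ; true area = (apparent area) · cos φ.
True area of ice shelf: 341000 × cos(66.2°) = 341000 × 0.4035 = 137600 km².
True area of district: 286000 × cos(50.1°) = 286000 × 0.6414 = 183500 km².
Ratio = 137600 / 183500 ≈ 0.750.

0.750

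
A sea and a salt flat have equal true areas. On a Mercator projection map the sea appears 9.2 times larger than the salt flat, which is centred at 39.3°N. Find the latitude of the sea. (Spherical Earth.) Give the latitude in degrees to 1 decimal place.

Mercator areal scale is sec²φ, so apparent-area ratio = sec²φ₁ / sec²φ₂ = cos²φ₂ / cos²φ₁.
cos²φ₂ / cos²φ₁ = 9.2  ⇒  cos φ₁ = cos 39.3° / √9.2 = 0.7738/3.033 = 0.2551.
φ₁ = arccos(0.2551) ≈ 75.2°.

75.2°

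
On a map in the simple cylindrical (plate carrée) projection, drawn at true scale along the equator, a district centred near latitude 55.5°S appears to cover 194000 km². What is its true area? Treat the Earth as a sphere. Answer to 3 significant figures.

Plate carrée maps x = Rλ, y = Rφ. The meridian scale is h = 1 and the parallel scale is k = 1/cos φ = sec φ.
Areal scale = h·k = 1 × sec φ; at 55.5°, h = 1.000, k = 1.766, so h·k = 1.766.
True area = apparent / (areal scale) = 194000 / 1.766 ≈ 110000 km².

110000 km²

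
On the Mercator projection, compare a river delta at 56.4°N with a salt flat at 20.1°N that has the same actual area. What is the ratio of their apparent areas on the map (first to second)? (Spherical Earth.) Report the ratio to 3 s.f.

Mercator areal scale is sec²φ.
At 56.4°: sec²(56.4°) = 1/0.5534² = 3.265.
At 20.1°: sec²(20.1°) = 1/0.9391² = 1.134.
Ratio = 3.265/1.134 = cos²(20.1°)/cos²(56.4°) ≈ 2.88.

2.88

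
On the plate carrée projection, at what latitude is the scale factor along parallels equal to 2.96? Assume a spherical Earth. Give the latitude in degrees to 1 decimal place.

Plate carrée: h = 1, k = sec φ along parallels.
sec φ = 2.96  ⇒  cos φ = 0.3378  ⇒  φ ≈ 70.3°.

70.3°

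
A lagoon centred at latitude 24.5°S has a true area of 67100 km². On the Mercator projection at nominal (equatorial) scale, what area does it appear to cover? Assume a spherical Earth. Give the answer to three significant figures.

81000 km²

The Mercator projection is conformal; its linear scale factor is the same in every direction and equals sec φ = 1/cos φ.
Areal scale = k² = sec²φ = 1/cos²(24.5°) = 1/0.9100² = 1.208.
Apparent area = 67100 × 1.208 ≈ 81000 km².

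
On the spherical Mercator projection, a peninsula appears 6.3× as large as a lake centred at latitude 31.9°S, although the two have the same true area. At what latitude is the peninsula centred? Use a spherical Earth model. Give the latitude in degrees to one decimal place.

Mercator areal scale is sec²φ, so apparent-area ratio = sec²φ₁ / sec²φ₂ = cos²φ₂ / cos²φ₁.
cos²φ₂ / cos²φ₁ = 6.3  ⇒  cos φ₁ = cos 31.9° / √6.3 = 0.8490/2.510 = 0.3382.
φ₁ = arccos(0.3382) ≈ 70.2°.

70.2°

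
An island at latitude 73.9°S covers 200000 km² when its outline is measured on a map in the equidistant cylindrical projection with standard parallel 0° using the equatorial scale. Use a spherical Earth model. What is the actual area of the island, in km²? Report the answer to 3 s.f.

55500 km²

Plate carrée maps x = Rλ, y = Rφ. The meridian scale is h = 1 and the parallel scale is k = 1/cos φ = sec φ.
Areal scale = h·k = 1 × sec φ; at 73.9°, h = 1.000, k = 3.606, so h·k = 3.606.
True area = apparent / (areal scale) = 200000 / 3.606 ≈ 55500 km².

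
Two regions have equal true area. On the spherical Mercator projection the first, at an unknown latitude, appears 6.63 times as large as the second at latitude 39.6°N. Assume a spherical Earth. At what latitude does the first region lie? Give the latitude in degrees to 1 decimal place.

72.6°

For equal true areas on Mercator, apparent areas scale as sec²φ, so the ratio is cos²φ₂ / cos²φ₁.
cos²φ₂ / cos²φ₁ = 6.63  ⇒  cos φ₁ = cos 39.6° / √6.63 = 0.7705/2.575 = 0.2992.
φ₁ = arccos(0.2992) ≈ 72.6°.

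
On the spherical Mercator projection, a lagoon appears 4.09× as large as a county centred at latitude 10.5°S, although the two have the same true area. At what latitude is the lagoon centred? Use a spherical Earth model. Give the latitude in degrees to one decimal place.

On Mercator, (apparent₁)/(apparent₂) = sec²φ₁ / sec²φ₂ when true areas are equal.
cos²φ₂ / cos²φ₁ = 4.09  ⇒  cos φ₁ = cos 10.5° / √4.09 = 0.9833/2.022 = 0.4862.
φ₁ = arccos(0.4862) ≈ 60.9°.

60.9°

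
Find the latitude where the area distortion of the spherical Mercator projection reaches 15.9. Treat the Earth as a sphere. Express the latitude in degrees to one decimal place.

Mercator areal scale is sec²φ.
sec²φ = 15.9  ⇒  cos²φ = 0.06289  ⇒  cos φ = 0.2508.
φ = arccos(0.2508) ≈ 75.5°.

75.5°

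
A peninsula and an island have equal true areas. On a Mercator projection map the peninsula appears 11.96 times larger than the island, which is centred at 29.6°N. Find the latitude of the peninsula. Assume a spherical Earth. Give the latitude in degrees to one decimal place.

Mercator areal scale is sec²φ, so apparent-area ratio = sec²φ₁ / sec²φ₂ = cos²φ₂ / cos²φ₁.
cos²φ₂ / cos²φ₁ = 11.96  ⇒  cos φ₁ = cos 29.6° / √11.96 = 0.8695/3.458 = 0.2514.
φ₁ = arccos(0.2514) ≈ 75.4°.

75.4°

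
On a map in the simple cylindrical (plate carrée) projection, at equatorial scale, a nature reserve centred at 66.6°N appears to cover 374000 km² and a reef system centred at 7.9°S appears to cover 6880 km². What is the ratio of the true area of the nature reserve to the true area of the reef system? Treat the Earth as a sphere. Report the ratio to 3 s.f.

On the plate carrée, areal scale = h·k = 1 × sec φ, so true area = apparent × cos φ.
True area of nature reserve: 374000 × cos(66.6°) = 374000 × 0.3971 = 148500 km².
True area of reef system: 6880 × cos(7.9°) = 6880 × 0.9905 = 6815 km².
Ratio = 148500 / 6815 ≈ 21.8.

21.8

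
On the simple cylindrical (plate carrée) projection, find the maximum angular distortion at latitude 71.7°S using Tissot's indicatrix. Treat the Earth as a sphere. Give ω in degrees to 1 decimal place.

For the equirectangular projection with φ₀ = 0 (plate carrée), h = 1 along meridians and k = sec φ along parallels.
At 71.7°: h = 1.000, k = 3.185; principal scales a = 3.185, b = 1.000.
sin(ω/2) = (a − b)/(a + b) = 2.185/4.185 = 0.5221, so ω = 2 arcsin(0.5221) ≈ 62.9°.

62.9°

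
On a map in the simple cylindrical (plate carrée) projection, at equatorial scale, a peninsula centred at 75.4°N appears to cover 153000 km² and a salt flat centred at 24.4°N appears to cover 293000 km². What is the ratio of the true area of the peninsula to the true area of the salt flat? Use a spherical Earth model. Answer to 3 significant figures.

0.145

Plate carrée has h = 1 and k = sec φ, giving areal scale sec φ; true area = (apparent area) · cos φ.
True area of peninsula: 153000 × cos(75.4°) = 153000 × 0.2521 = 38570 km².
True area of salt flat: 293000 × cos(24.4°) = 293000 × 0.9107 = 266800 km².
Ratio = 38570 / 266800 ≈ 0.145.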